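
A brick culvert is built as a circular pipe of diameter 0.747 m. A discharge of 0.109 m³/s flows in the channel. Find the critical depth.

At critical depth, Q² T / (g A³) = 1, i.e. A³/T = Q²/g = 0.109²/9.81 = 0.001211.
Try y = 0.166 m: A³/T = 0.000614 — low.
Try y = 0.217 m: A³/T = 0.001743 — high.
Try y = 0.198 m: A³/T = 0.001221 — ≈ 0.001211.

y_c = 0.198 m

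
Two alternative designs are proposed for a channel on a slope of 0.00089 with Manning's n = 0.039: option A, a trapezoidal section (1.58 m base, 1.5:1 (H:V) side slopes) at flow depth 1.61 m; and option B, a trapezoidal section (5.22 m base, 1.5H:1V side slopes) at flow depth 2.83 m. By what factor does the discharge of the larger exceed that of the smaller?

6.6

Channel A: With bottom width b = 1.58 m and side slope z = 1.5: A = (b + zy)y = (1.58 + 1.5×1.61)×1.61 = 6.432 m²; P = b + 2y√(1+z²) = 1.58 + 2×1.61×1.803 = 7.385 m. Hydraulic radius R = A/P = 6.432/7.385 = 0.871 m. Q_A = (1/0.039)·6.432·0.871^(2/3)·√0.00089 = 4.487 m³/s.
Channel B: With bottom width b = 5.22 m and side slope z = 1.5: A = (b + zy)y = (5.22 + 1.5×2.83)×2.83 = 26.79 m²; P = b + 2y√(1+z²) = 5.22 + 2×2.83×1.803 = 15.42 m. Hydraulic radius R = A/P = 26.79/15.42 = 1.737 m. Q_B = (1/0.039)·26.79·1.737^(2/3)·√0.00089 = 29.6 m³/s.
The larger discharge is 29.6 m³/s and the smaller is 4.487 m³/s; the ratio is 6.6.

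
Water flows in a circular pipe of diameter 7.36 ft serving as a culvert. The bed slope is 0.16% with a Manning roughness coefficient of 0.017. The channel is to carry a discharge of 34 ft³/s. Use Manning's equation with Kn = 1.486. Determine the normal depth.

y_n = 1.94 ft

Manning's equation rearranged: A R^(2/3) = nQ / (1.486·√S) = 0.017 × 34 / (1.486 × √0.0016) = 9.724.
At y = 2.22 ft: A R^(2/3) = 12.64 — too large.
At y = 1.49 ft: A R^(2/3) = 5.734 — too small.
At y = 1.94 ft: A R^(2/3) = 9.716 — ≈ 9.724.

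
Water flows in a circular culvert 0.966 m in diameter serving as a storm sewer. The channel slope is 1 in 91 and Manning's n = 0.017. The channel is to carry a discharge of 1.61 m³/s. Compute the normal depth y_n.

Manning's equation rearranged: A R^(2/3) = nQ / (1·√S) = 0.017 × 1.61 / (√0.01099) = 0.2611.
At y = 0.586 m: A R^(2/3) = 0.1942 — low.
At y = 0.828 m: A R^(2/3) = 0.2947 — high.
At y = 0.729 m: A R^(2/3) = 0.261 — ≈ 0.2611.

y_n = 0.729 m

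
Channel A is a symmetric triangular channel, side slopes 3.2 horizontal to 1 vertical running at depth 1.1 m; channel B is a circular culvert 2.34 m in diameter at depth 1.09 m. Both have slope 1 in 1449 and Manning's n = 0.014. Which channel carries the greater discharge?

Channel A: For a triangular section with side slope z = 3.2: A = zy² = 3.2×1.1² = 3.872 m²; P = 2y√(1+z²) = 2×1.1×3.353 = 7.376 m. Hydraulic radius R = A/P = 3.872/7.376 = 0.525 m. Q_A = (1/0.014)·3.872·0.525^(2/3)·√0.0006901 = 4.728 m³/s.
Channel B: For a circular section of diameter D = 2.34 m at depth y = 1.09 m, the central angle is θ = 2 arccos(1 − 2y/D) = 3.005 rad. Then A = (D²/8)(θ − sin θ) = 1.963 m² and P = Dθ/2 = 3.516 m. Hydraulic radius R = A/P = 1.963/3.516 = 0.5584 m. Q_B = (1/0.014)·1.963·0.5584^(2/3)·√0.0006901 = 2.498 m³/s.
Q_A = 4.728 m³/s vs Q_B = 2.498 m³/s, so channel A carries more.

channel A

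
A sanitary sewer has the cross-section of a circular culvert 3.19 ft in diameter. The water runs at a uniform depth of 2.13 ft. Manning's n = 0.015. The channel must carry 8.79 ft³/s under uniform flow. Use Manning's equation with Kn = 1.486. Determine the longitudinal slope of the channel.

For a circular section of diameter D = 3.19 ft at depth y = 2.13 ft, the central angle is θ = 2 arccos(1 − 2y/D) = 3.826 rad. Then A = (D²/8)(θ − sin θ) = 5.67 ft² and P = Dθ/2 = 6.102 ft.
Hydraulic radius R = A/P = 5.67/6.102 = 0.9292 ft.
From Manning's equation, S = [nQ / (1.486 A R^(2/3))]² = [0.015 × 8.79 / (1.486 × 5.67 × 0.9292^(2/3))]² = 0.00027.

S = 0.00027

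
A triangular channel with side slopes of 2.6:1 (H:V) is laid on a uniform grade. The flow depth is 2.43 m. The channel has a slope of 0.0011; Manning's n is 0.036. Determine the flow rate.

For a triangular section with side slope z = 2.6: A = zy² = 2.6×2.43² = 15.35 m²; P = 2y√(1+z²) = 2×2.43×2.786 = 13.54 m.
Hydraulic radius R = A/P = 15.35/13.54 = 1.134 m.
Manning's equation: Q = (1/n) A R^(2/3) S^(1/2) = (1/0.036) × 15.35 × 1.134^(2/3) × 0.0011^(1/2) = 15.4 m³/s.

Q = 15.4 m³/s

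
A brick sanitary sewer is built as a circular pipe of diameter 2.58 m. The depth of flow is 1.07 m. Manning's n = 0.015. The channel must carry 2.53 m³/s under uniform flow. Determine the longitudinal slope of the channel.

S = 0.00073

For a circular section of diameter D = 2.58 m at depth y = 1.07 m, the central angle is θ = 2 arccos(1 − 2y/D) = 2.799 rad. Then A = (D²/8)(θ − sin θ) = 2.049 m² and P = Dθ/2 = 3.61 m.
Hydraulic radius R = A/P = 2.049/3.61 = 0.5675 m.
From Manning's equation, S = [nQ / (1 A R^(2/3))]² = [0.015 × 2.53 / (1 × 2.049 × 0.5675^(2/3))]² = 0.00073.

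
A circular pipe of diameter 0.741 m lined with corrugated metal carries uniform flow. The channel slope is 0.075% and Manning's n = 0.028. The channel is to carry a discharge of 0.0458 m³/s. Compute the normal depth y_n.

Manning's equation rearranged: A R^(2/3) = nQ / (1·√S) = 0.028 × 0.0458 / (√0.00075) = 0.04683.
Try y = 0.36 m: A R^(2/3) = 0.06671 — over.
Try y = 0.239 m: A R^(2/3) = 0.03155 — short.
Try y = 0.295 m: A R^(2/3) = 0.04682 — matches.

y_n = 0.295 m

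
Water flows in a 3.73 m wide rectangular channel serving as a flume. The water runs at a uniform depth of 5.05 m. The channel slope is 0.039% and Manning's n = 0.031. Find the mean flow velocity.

V = 0.783 m/s

Flow area A = b·y = 3.73 × 5.05 = 18.84 m². Wetted perimeter P = b + 2y = 3.73 + 2×5.05 = 13.83 m.
Hydraulic radius R = A/P = 18.84/13.83 = 1.362 m.
From Manning's equation, V = (1/n) R^(2/3) S^(1/2) = (1/0.031) × 1.362^(2/3) × 0.00039^(1/2) = 0.783 m/s.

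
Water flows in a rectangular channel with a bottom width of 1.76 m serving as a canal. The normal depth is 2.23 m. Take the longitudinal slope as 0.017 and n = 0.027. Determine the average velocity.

Flow area A = b·y = 1.76 × 2.23 = 3.925 m². Wetted perimeter P = b + 2y = 1.76 + 2×2.23 = 6.22 m.
Hydraulic radius R = A/P = 3.925/6.22 = 0.631 m.
From Manning's equation, V = (1/n) R^(2/3) S^(1/2) = (1/0.027) × 0.631^(2/3) × 0.017^(1/2) = 3.55 m/s.

V = 3.55 m/s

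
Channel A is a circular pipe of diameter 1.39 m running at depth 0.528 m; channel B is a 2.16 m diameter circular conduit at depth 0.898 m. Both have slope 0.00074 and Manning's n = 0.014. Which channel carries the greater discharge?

Channel A: For a circular section of diameter D = 1.39 m at depth y = 0.528 m, the central angle is θ = 2 arccos(1 − 2y/D) = 2.656 rad. Then A = (D²/8)(θ − sin θ) = 0.5289 m² and P = Dθ/2 = 1.846 m. Hydraulic radius R = A/P = 0.5289/1.846 = 0.2865 m. Q_A = (1/0.014)·0.5289·0.2865^(2/3)·√0.00074 = 0.4466 m³/s.
Channel B: For a circular section of diameter D = 2.16 m at depth y = 0.898 m, the central angle is θ = 2 arccos(1 − 2y/D) = 2.803 rad. Then A = (D²/8)(θ − sin θ) = 1.441 m² and P = Dθ/2 = 3.027 m. Hydraulic radius R = A/P = 1.441/3.027 = 0.476 m. Q_B = (1/0.014)·1.441·0.476^(2/3)·√0.00074 = 1.707 m³/s.
Q_A = 0.4466 m³/s vs Q_B = 1.707 m³/s, so channel B carries more.

channel B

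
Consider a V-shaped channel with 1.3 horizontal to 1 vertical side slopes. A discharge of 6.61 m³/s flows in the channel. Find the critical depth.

At critical depth, Q² T / (g A³) = 1, i.e. A³/T = Q²/g = 6.61²/9.81 = 4.454.
Try y = 1.2 m: A³/T = 2.103 — low.
Try y = 1.67 m: A³/T = 10.98 — high.
Try y = 1.39 m: A³/T = 4.385 — ≈ 4.454.

y_c = 1.39 m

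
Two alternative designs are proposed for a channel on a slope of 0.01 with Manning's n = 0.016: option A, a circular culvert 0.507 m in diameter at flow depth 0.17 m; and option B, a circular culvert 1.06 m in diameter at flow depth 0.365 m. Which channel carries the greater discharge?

Channel A: For a circular section of diameter D = 0.507 m at depth y = 0.17 m, the central angle is θ = 2 arccos(1 − 2y/D) = 2.47 rad. Then A = (D²/8)(θ − sin θ) = 0.05939 m² and P = Dθ/2 = 0.6262 m. Hydraulic radius R = A/P = 0.05939/0.6262 = 0.09483 m. Q_A = (1/0.016)·0.05939·0.09483^(2/3)·√0.01 = 0.07719 m³/s.
Channel B: For a circular section of diameter D = 1.06 m at depth y = 0.365 m, the central angle is θ = 2 arccos(1 − 2y/D) = 2.508 rad. Then A = (D²/8)(θ − sin θ) = 0.2692 m² and P = Dθ/2 = 1.329 m. Hydraulic radius R = A/P = 0.2692/1.329 = 0.2025 m. Q_B = (1/0.016)·0.2692·0.2025^(2/3)·√0.01 = 0.5802 m³/s.
Q_A = 0.07719 m³/s vs Q_B = 0.5802 m³/s, so channel B carries more.

channel B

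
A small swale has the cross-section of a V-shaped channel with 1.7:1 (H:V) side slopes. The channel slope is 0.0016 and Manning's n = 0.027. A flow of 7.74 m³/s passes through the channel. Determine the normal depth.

y_n = 1.88 m

Manning's equation rearranged: A R^(2/3) = nQ / (1·√S) = 0.027 × 7.74 / (√0.0016) = 5.224.
Trying y = 2.26 m: A R^(2/3) = 8.532 — too large.
Trying y = 1.35 m: A R^(2/3) = 2.159 — too small.
Trying y = 1.88 m: A R^(2/3) = 5.222 — matches.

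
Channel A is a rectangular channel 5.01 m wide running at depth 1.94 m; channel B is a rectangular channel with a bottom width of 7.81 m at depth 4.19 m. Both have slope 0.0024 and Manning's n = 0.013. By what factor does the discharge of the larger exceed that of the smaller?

5.07

Channel A: Flow area A = b·y = 5.01 × 1.94 = 9.719 m². Wetted perimeter P = b + 2y = 5.01 + 2×1.94 = 8.89 m. Hydraulic radius R = A/P = 9.719/8.89 = 1.093 m. Q_A = (1/0.013)·9.719·1.093^(2/3)·√0.0024 = 38.87 m³/s.
Channel B: Flow area A = b·y = 7.81 × 4.19 = 32.72 m². Wetted perimeter P = b + 2y = 7.81 + 2×4.19 = 16.19 m. Hydraulic radius R = A/P = 32.72/16.19 = 2.021 m. Q_B = (1/0.013)·32.72·2.021^(2/3)·√0.0024 = 197.1 m³/s.
The larger discharge is 197.1 m³/s and the smaller is 38.87 m³/s; the ratio is 5.07.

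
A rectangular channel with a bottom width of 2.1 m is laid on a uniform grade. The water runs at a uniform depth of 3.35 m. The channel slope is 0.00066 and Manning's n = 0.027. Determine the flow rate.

Q = 5.77 m³/s

Flow area A = b·y = 2.1 × 3.35 = 7.035 m². Wetted perimeter P = b + 2y = 2.1 + 2×3.35 = 8.8 m.
Hydraulic radius R = A/P = 7.035/8.8 = 0.7994 m.
Manning's equation: Q = (1/n) A R^(2/3) S^(1/2) = (1/0.027) × 7.035 × 0.7994^(2/3) × 0.00066^(1/2) = 5.77 m³/s.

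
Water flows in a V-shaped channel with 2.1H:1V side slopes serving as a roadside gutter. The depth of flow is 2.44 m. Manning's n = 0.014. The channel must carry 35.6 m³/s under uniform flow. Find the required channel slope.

S = 0.0014

For a triangular section with side slope z = 2.1: A = zy² = 2.1×2.44² = 12.5 m²; P = 2y√(1+z²) = 2×2.44×2.326 = 11.35 m.
Hydraulic radius R = A/P = 12.5/11.35 = 1.101 m.
From Manning's equation, S = [nQ / (1 A R^(2/3))]² = [0.014 × 35.6 / (1 × 12.5 × 1.101^(2/3))]² = 0.0014.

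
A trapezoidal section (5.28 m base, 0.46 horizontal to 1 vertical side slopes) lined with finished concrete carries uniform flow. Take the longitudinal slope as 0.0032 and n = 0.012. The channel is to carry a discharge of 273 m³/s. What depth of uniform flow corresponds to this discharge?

y_n = 4.61 m

Manning's equation rearranged: A R^(2/3) = nQ / (1·√S) = 0.012 × 273 / (√0.0032) = 57.91.
Trying y = 3.32 m: A R^(2/3) = 33.38 — low.
Trying y = 5.64 m: A R^(2/3) = 82.02 — high.
Trying y = 4.61 m: A R^(2/3) = 57.91 — close enough.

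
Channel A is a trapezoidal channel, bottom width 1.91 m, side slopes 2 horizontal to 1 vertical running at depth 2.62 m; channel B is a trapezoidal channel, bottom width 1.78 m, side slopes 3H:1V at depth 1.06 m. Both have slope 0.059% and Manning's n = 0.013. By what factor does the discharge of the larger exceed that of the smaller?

Channel A: With bottom width b = 1.91 m and side slope z = 2: A = (b + zy)y = (1.91 + 2×2.62)×2.62 = 18.73 m²; P = b + 2y√(1+z²) = 1.91 + 2×2.62×2.236 = 13.63 m. Hydraulic radius R = A/P = 18.73/13.63 = 1.375 m. Q_A = (1/0.013)·18.73·1.375^(2/3)·√0.00059 = 43.27 m³/s.
Channel B: With bottom width b = 1.78 m and side slope z = 3: A = (b + zy)y = (1.78 + 3×1.06)×1.06 = 5.258 m²; P = b + 2y√(1+z²) = 1.78 + 2×1.06×3.162 = 8.484 m. Hydraulic radius R = A/P = 5.258/8.484 = 0.6197 m. Q_B = (1/0.013)·5.258·0.6197^(2/3)·√0.00059 = 7.14 m³/s.
The larger discharge is 43.27 m³/s and the smaller is 7.14 m³/s; the ratio is 6.06.

6.06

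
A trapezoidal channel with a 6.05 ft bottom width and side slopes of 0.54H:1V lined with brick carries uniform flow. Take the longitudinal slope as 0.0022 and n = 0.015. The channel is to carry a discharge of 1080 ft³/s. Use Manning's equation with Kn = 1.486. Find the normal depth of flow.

y_n = 8.95 ft

Manning's equation rearranged: A R^(2/3) = nQ / (1.486·√S) = 0.015 × 1080 / (1.486 × √0.0022) = 232.4.
At y = 11.3 ft: A R^(2/3) = 364.6 — over.
At y = 7.4 ft: A R^(2/3) = 163.1 — short.
At y = 8.95 ft: A R^(2/3) = 232.6 — close enough.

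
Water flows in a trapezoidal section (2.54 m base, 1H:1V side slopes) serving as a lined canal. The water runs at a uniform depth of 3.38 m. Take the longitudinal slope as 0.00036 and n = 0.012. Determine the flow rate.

With bottom width b = 2.54 m and side slope z = 1: A = (b + zy)y = (2.54 + 1×3.38)×3.38 = 20.01 m²; P = b + 2y√(1+z²) = 2.54 + 2×3.38×1.414 = 12.1 m.
Hydraulic radius R = A/P = 20.01/12.1 = 1.654 m.
Manning's equation: Q = (1/n) A R^(2/3) S^(1/2) = (1/0.012) × 20.01 × 1.654^(2/3) × 0.00036^(1/2) = 44.2 m³/s.

Q = 44.2 m³/s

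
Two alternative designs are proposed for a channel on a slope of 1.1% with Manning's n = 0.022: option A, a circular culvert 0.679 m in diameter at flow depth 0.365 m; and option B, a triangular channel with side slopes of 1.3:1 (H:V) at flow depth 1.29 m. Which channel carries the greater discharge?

channel B

Channel A: For a circular section of diameter D = 0.679 m at depth y = 0.365 m, the central angle is θ = 2 arccos(1 − 2y/D) = 3.292 rad. Then A = (D²/8)(θ − sin θ) = 0.1983 m² and P = Dθ/2 = 1.118 m. Hydraulic radius R = A/P = 0.1983/1.118 = 0.1775 m. Q_A = (1/0.022)·0.1983·0.1775^(2/3)·√0.011 = 0.2986 m³/s.
Channel B: For a triangular section with side slope z = 1.3: A = zy² = 1.3×1.29² = 2.163 m²; P = 2y√(1+z²) = 2×1.29×1.64 = 4.232 m. Hydraulic radius R = A/P = 2.163/4.232 = 0.5112 m. Q_B = (1/0.022)·2.163·0.5112^(2/3)·√0.011 = 6.594 m³/s.
Q_A = 0.2986 m³/s vs Q_B = 6.594 m³/s, so channel B carries more.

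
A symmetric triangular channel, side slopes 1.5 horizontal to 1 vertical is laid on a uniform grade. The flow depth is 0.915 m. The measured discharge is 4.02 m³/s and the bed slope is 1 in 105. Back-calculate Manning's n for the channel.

For a triangular section with side slope z = 1.5: A = zy² = 1.5×0.915² = 1.256 m²; P = 2y√(1+z²) = 2×0.915×1.803 = 3.299 m.
Hydraulic radius R = A/P = 1.256/3.299 = 0.3807 m.
Rearranging Manning's equation: n = (1/Q) A R^(2/3) S^(1/2) = (1/4.02) × 1.256 × 0.3807^(2/3) × √0.009524 = 0.016.

n = 0.016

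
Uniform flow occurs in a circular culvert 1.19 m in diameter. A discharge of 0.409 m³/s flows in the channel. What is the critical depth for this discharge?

At critical depth, Q² T / (g A³) = 1, i.e. A³/T = Q²/g = 0.409²/9.81 = 0.01705.
Trying y = 0.261 m: A³/T = 0.005985 — low.
Trying y = 0.408 m: A³/T = 0.03397 — high.
Trying y = 0.341 m: A³/T = 0.01696 — close enough.

y_c = 0.341 m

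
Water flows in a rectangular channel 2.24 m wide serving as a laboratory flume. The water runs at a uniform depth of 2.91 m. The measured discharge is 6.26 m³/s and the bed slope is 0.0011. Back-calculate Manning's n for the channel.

Flow area A = b·y = 2.24 × 2.91 = 6.518 m². Wetted perimeter P = b + 2y = 2.24 + 2×2.91 = 8.06 m.
Hydraulic radius R = A/P = 6.518/8.06 = 0.8087 m.
Rearranging Manning's equation: n = (1/Q) A R^(2/3) S^(1/2) = (1/6.26) × 6.518 × 0.8087^(2/3) × √0.0011 = 0.03.

n = 0.03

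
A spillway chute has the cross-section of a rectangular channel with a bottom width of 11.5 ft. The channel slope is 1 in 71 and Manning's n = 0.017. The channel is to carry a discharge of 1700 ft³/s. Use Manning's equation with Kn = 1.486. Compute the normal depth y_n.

Manning's equation rearranged: A R^(2/3) = nQ / (1.486·√S) = 0.017 × 1700 / (1.486 × √0.01408) = 163.9.
At y = 8.5 ft: A R^(2/3) = 222.3 — high.
At y = 4.72 ft: A R^(2/3) = 102.4 — low.
At y = 6.71 ft: A R^(2/3) = 163.9 — ≈ 163.9.

y_n = 6.71 ft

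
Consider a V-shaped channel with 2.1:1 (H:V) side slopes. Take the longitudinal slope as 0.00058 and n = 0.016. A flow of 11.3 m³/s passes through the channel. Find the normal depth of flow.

y_n = 1.97 m

Manning's equation rearranged: A R^(2/3) = nQ / (1·√S) = 0.016 × 11.3 / (√0.00058) = 7.507.
At y = 2.37 m: A R^(2/3) = 12.34 — over.
At y = 1.58 m: A R^(2/3) = 4.185 — short.
At y = 1.97 m: A R^(2/3) = 7.537 — matches.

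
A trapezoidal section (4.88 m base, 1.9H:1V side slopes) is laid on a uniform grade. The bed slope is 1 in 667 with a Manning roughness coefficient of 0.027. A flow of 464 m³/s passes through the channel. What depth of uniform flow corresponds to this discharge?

y_n = 7.22 m

Manning's equation rearranged: A R^(2/3) = nQ / (1·√S) = 0.027 × 464 / (√0.001499) = 323.6.
Trying y = 8.32 m: A R^(2/3) = 450.8 — over.
Trying y = 7.22 m: A R^(2/3) = 323.6 — matches.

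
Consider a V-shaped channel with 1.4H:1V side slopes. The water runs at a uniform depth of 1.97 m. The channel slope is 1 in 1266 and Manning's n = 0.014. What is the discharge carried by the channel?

Q = 9.41 m³/s

For a triangular section with side slope z = 1.4: A = zy² = 1.4×1.97² = 5.433 m²; P = 2y√(1+z²) = 2×1.97×1.72 = 6.779 m.
Hydraulic radius R = A/P = 5.433/6.779 = 0.8015 m.
Manning's equation: Q = (1/n) A R^(2/3) S^(1/2) = (1/0.014) × 5.433 × 0.8015^(2/3) × 0.0007899^(1/2) = 9.41 m³/s.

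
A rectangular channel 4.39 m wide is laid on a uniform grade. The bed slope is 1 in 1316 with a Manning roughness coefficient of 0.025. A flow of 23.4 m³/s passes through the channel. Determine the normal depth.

y_n = 3.86 m

Manning's equation rearranged: A R^(2/3) = nQ / (1·√S) = 0.025 × 23.4 / (√0.0007599) = 21.22.
At y = 3.2 m: A R^(2/3) = 16.75 — low.
At y = 4.23 m: A R^(2/3) = 23.74 — high.
At y = 3.86 m: A R^(2/3) = 21.2 — matches.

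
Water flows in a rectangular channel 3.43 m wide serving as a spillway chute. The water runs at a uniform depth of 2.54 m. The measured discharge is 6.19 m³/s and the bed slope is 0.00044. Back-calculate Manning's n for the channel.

Flow area A = b·y = 3.43 × 2.54 = 8.712 m². Wetted perimeter P = b + 2y = 3.43 + 2×2.54 = 8.51 m.
Hydraulic radius R = A/P = 8.712/8.51 = 1.024 m.
Rearranging Manning's equation: n = (1/Q) A R^(2/3) S^(1/2) = (1/6.19) × 8.712 × 1.024^(2/3) × √0.00044 = 0.03.

n = 0.03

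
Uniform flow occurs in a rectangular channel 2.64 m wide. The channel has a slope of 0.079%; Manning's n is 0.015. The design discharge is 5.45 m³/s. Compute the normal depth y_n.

y_n = 1.42 m

Manning's equation rearranged: A R^(2/3) = nQ / (1·√S) = 0.015 × 5.45 / (√0.00079) = 2.909.
Try y = 1.15 m: A R^(2/3) = 2.195 — short.
Try y = 1.75 m: A R^(2/3) = 3.822 — over.
Try y = 1.42 m: A R^(2/3) = 2.91 — close enough.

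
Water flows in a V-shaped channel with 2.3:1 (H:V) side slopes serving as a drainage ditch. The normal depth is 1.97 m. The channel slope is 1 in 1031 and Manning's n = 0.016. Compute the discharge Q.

Q = 16.2 m³/s

For a triangular section with side slope z = 2.3: A = zy² = 2.3×1.97² = 8.926 m²; P = 2y√(1+z²) = 2×1.97×2.508 = 9.881 m.
Hydraulic radius R = A/P = 8.926/9.881 = 0.9033 m.
Manning's equation: Q = (1/n) A R^(2/3) S^(1/2) = (1/0.016) × 8.926 × 0.9033^(2/3) × 0.0009699^(1/2) = 16.2 m³/s.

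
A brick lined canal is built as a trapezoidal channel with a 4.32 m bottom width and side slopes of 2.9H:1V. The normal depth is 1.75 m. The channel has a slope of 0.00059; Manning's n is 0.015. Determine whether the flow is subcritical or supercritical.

subcritical

With bottom width b = 4.32 m and side slope z = 2.9: A = (b + zy)y = (4.32 + 2.9×1.75)×1.75 = 16.44 m²; P = b + 2y√(1+z²) = 4.32 + 2×1.75×3.068 = 15.06 m.
Hydraulic radius R = A/P = 16.44/15.06 = 1.092 m.
V = (1/n) R^(2/3) √S = (1/0.015) × 1.092^(2/3) × √0.00059 = 1.717 m/s. Hydraulic depth D_h = A/T = 16.44/14.47 = 1.136 m.
Froude number Fr = V/√(g·D_h) = 1.717/√(9.81×1.136) = 0.514, which is less than 1, so the flow is subcritical.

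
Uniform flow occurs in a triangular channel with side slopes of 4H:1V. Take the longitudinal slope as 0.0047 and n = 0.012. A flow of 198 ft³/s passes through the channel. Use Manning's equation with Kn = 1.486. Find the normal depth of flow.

Manning's equation rearranged: A R^(2/3) = nQ / (1.486·√S) = 0.012 × 198 / (1.486 × √0.0047) = 23.32.
Try y = 2.68 ft: A R^(2/3) = 34.22 — too large.
Try y = 2.08 ft: A R^(2/3) = 17.41 — too small.
Try y = 2.32 ft: A R^(2/3) = 23.29 — close enough.

y_n = 2.32 ft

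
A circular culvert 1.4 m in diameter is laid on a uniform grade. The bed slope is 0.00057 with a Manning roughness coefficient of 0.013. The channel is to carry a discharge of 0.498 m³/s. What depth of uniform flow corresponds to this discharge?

Manning's equation rearranged: A R^(2/3) = nQ / (1·√S) = 0.013 × 0.498 / (√0.00057) = 0.2712.
At y = 0.395 m: A R^(2/3) = 0.1329 — short.
At y = 0.715 m: A R^(2/3) = 0.3962 — over.
At y = 0.576 m: A R^(2/3) = 0.2712 — close enough.

y_n = 0.576 m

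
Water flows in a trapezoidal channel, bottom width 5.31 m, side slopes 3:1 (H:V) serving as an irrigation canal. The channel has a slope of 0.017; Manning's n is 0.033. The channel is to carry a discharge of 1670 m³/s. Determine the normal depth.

Manning's equation rearranged: A R^(2/3) = nQ / (1·√S) = 0.033 × 1670 / (√0.017) = 422.7.
Trying y = 5.35 m: A R^(2/3) = 233.4 — too small.
Trying y = 8.79 m: A R^(2/3) = 767.1 — too large.
Trying y = 6.87 m: A R^(2/3) = 422.3 — ≈ 422.7.

y_n = 6.87 m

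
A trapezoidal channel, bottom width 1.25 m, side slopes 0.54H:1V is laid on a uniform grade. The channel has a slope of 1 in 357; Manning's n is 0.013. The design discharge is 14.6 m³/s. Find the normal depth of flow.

Manning's equation rearranged: A R^(2/3) = nQ / (1·√S) = 0.013 × 14.6 / (√0.002801) = 3.586.
Try y = 2.27 m: A R^(2/3) = 5.148 — over.
Try y = 1.63 m: A R^(2/3) = 2.739 — short.
Try y = 1.88 m: A R^(2/3) = 3.581 — matches.

y_n = 1.88 m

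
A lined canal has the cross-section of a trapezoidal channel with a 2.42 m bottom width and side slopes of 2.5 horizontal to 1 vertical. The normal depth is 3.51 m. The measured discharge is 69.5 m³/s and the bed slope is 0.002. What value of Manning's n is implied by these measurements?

With bottom width b = 2.42 m and side slope z = 2.5: A = (b + zy)y = (2.42 + 2.5×3.51)×3.51 = 39.29 m²; P = b + 2y√(1+z²) = 2.42 + 2×3.51×2.693 = 21.32 m.
Hydraulic radius R = A/P = 39.29/21.32 = 1.843 m.
Rearranging Manning's equation: n = (1/Q) A R^(2/3) S^(1/2) = (1/69.5) × 39.29 × 1.843^(2/3) × √0.002 = 0.038.

n = 0.038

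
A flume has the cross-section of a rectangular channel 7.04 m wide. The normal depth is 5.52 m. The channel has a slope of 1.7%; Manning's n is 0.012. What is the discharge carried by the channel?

Q = 703 m³/s

Flow area A = b·y = 7.04 × 5.52 = 38.86 m². Wetted perimeter P = b + 2y = 7.04 + 2×5.52 = 18.08 m.
Hydraulic radius R = A/P = 38.86/18.08 = 2.149 m.
Manning's equation: Q = (1/n) A R^(2/3) S^(1/2) = (1/0.012) × 38.86 × 2.149^(2/3) × 0.017^(1/2) = 703 m³/s.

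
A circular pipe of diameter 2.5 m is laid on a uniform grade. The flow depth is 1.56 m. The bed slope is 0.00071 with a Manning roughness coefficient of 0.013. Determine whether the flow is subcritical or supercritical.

For a circular section of diameter D = 2.5 m at depth y = 1.56 m, the central angle is θ = 2 arccos(1 − 2y/D) = 3.643 rad. Then A = (D²/8)(θ − sin θ) = 3.221 m² and P = Dθ/2 = 4.554 m.
Hydraulic radius R = A/P = 3.221/4.554 = 0.7074 m.
V = (1/n) R^(2/3) √S = (1/0.013) × 0.7074^(2/3) × √0.00071 = 1.627 m/s. Hydraulic depth D_h = A/T = 3.221/2.422 = 1.33 m.
Froude number Fr = V/√(g·D_h) = 1.627/√(9.81×1.33) = 0.451, which is less than 1, so the flow is subcritical.

subcritical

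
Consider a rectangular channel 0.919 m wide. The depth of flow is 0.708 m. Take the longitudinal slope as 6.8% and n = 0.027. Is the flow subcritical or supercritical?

Flow area A = b·y = 0.919 × 0.708 = 0.6507 m². Wetted perimeter P = b + 2y = 0.919 + 2×0.708 = 2.335 m.
Hydraulic radius R = A/P = 0.6507/2.335 = 0.2787 m.
V = (1/n) R^(2/3) √S = (1/0.027) × 0.2787^(2/3) × √0.068 = 4.12 m/s. Hydraulic depth D_h = A/T = 0.6507/0.919 = 0.708 m.
Froude number Fr = V/√(g·D_h) = 4.12/√(9.81×0.708) = 1.56, which is greater than 1, so the flow is supercritical.

supercritical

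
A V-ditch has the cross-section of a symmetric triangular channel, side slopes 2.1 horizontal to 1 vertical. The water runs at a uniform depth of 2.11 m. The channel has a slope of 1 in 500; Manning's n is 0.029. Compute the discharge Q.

For a triangular section with side slope z = 2.1: A = zy² = 2.1×2.11² = 9.349 m²; P = 2y√(1+z²) = 2×2.11×2.326 = 9.815 m.
Hydraulic radius R = A/P = 9.349/9.815 = 0.9525 m.
Manning's equation: Q = (1/n) A R^(2/3) S^(1/2) = (1/0.029) × 9.349 × 0.9525^(2/3) × 0.002^(1/2) = 14 m³/s.

Q = 14 m³/s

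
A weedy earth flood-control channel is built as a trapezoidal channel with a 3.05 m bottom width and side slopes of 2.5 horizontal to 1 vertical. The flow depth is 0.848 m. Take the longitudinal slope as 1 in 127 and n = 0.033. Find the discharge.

With bottom width b = 3.05 m and side slope z = 2.5: A = (b + zy)y = (3.05 + 2.5×0.848)×0.848 = 4.384 m²; P = b + 2y√(1+z²) = 3.05 + 2×0.848×2.693 = 7.617 m.
Hydraulic radius R = A/P = 4.384/7.617 = 0.5756 m.
Manning's equation: Q = (1/n) A R^(2/3) S^(1/2) = (1/0.033) × 4.384 × 0.5756^(2/3) × 0.007874^(1/2) = 8.16 m³/s.

Q = 8.16 m³/s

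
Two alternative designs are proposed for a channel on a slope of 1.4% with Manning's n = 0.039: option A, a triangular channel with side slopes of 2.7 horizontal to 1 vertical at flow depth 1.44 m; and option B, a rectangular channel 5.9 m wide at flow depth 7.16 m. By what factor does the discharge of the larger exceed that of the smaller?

Channel A: For a triangular section with side slope z = 2.7: A = zy² = 2.7×1.44² = 5.599 m²; P = 2y√(1+z²) = 2×1.44×2.879 = 8.292 m. Hydraulic radius R = A/P = 5.599/8.292 = 0.6752 m. Q_A = (1/0.039)·5.599·0.6752^(2/3)·√0.014 = 13.07 m³/s.
Channel B: Flow area A = b·y = 5.9 × 7.16 = 42.24 m². Wetted perimeter P = b + 2y = 5.9 + 2×7.16 = 20.22 m. Hydraulic radius R = A/P = 42.24/20.22 = 2.089 m. Q_B = (1/0.039)·42.24·2.089^(2/3)·√0.014 = 209.5 m³/s.
The larger discharge is 209.5 m³/s and the smaller is 13.07 m³/s; the ratio is 16.

16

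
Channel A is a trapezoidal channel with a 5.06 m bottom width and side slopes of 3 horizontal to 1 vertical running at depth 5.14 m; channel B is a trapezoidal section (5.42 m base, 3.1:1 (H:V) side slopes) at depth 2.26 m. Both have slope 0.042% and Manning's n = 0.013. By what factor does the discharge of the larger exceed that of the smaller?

5.97

Channel A: With bottom width b = 5.06 m and side slope z = 3: A = (b + zy)y = (5.06 + 3×5.14)×5.14 = 105.3 m²; P = b + 2y√(1+z²) = 5.06 + 2×5.14×3.162 = 37.57 m. Hydraulic radius R = A/P = 105.3/37.57 = 2.802 m. Q_A = (1/0.013)·105.3·2.802^(2/3)·√0.00042 = 329.8 m³/s.
Channel B: With bottom width b = 5.42 m and side slope z = 3.1: A = (b + zy)y = (5.42 + 3.1×2.26)×2.26 = 28.08 m²; P = b + 2y√(1+z²) = 5.42 + 2×2.26×3.257 = 20.14 m. Hydraulic radius R = A/P = 28.08/20.14 = 1.394 m. Q_B = (1/0.013)·28.08·1.394^(2/3)·√0.00042 = 55.25 m³/s.
The larger discharge is 329.8 m³/s and the smaller is 55.25 m³/s; the ratio is 5.97.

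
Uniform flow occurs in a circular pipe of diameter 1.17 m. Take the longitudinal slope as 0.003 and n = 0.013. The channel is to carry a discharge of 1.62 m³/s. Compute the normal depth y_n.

Manning's equation rearranged: A R^(2/3) = nQ / (1·√S) = 0.013 × 1.62 / (√0.003) = 0.3845.
Trying y = 0.919 m: A R^(2/3) = 0.4546 — over.
Trying y = 0.554 m: A R^(2/3) = 0.2157 — short.
Trying y = 0.8 m: A R^(2/3) = 0.3845 — ≈ 0.3845.

y_n = 0.8 m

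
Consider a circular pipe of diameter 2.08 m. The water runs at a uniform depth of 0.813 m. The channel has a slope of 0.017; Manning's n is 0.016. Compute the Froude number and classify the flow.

For a circular section of diameter D = 2.08 m at depth y = 0.813 m, the central angle is θ = 2 arccos(1 − 2y/D) = 2.702 rad. Then A = (D²/8)(θ − sin θ) = 1.231 m² and P = Dθ/2 = 2.81 m.
Hydraulic radius R = A/P = 1.231/2.81 = 0.438 m.
V = (1/n) R^(2/3) √S = (1/0.016) × 0.438^(2/3) × √0.017 = 4.7 m/s. Hydraulic depth D_h = A/T = 1.231/2.03 = 0.6062 m.
Froude number Fr = V/√(g·D_h) = 4.7/√(9.81×0.6062) = 1.93, which is greater than 1, so the flow is supercritical.

supercritical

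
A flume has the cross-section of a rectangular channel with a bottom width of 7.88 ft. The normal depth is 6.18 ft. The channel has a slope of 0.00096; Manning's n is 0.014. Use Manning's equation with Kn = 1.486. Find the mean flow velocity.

Flow area A = b·y = 7.88 × 6.18 = 48.7 ft². Wetted perimeter P = b + 2y = 7.88 + 2×6.18 = 20.24 ft.
Hydraulic radius R = A/P = 48.7/20.24 = 2.406 ft.
From Manning's equation, V = (1.486/n) R^(2/3) S^(1/2) = (1.486/0.014) × 2.406^(2/3) × 0.00096^(1/2) = 5.91 ft/s.

V = 5.91 ft/s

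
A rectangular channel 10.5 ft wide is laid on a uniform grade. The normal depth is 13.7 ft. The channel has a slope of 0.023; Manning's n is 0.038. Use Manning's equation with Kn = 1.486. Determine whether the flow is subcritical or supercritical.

subcritical

Flow area A = b·y = 10.5 × 13.7 = 143.8 ft². Wetted perimeter P = b + 2y = 10.5 + 2×13.7 = 37.9 ft.
Hydraulic radius R = A/P = 143.8/37.9 = 3.796 ft.
V = (1.486/n) R^(2/3) √S = (1.486/0.038) × 3.796^(2/3) × √0.023 = 14.43 ft/s. Hydraulic depth D_h = A/T = 143.8/10.5 = 13.7 ft.
Froude number Fr = V/√(g·D_h) = 14.43/√(32.2×13.7) = 0.687, which is less than 1, so the flow is subcritical.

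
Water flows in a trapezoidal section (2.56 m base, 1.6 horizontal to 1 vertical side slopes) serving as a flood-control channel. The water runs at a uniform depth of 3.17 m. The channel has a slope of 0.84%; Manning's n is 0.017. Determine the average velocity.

V = 7.58 m/s

With bottom width b = 2.56 m and side slope z = 1.6: A = (b + zy)y = (2.56 + 1.6×3.17)×3.17 = 24.19 m²; P = b + 2y√(1+z²) = 2.56 + 2×3.17×1.887 = 14.52 m.
Hydraulic radius R = A/P = 24.19/14.52 = 1.666 m.
From Manning's equation, V = (1/n) R^(2/3) S^(1/2) = (1/0.017) × 1.666^(2/3) × 0.0084^(1/2) = 7.58 m/s.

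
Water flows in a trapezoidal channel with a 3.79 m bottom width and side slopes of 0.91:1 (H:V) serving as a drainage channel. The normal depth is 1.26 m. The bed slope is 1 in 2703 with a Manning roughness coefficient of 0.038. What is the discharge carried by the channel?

Q = 2.86 m³/s

With bottom width b = 3.79 m and side slope z = 0.91: A = (b + zy)y = (3.79 + 0.91×1.26)×1.26 = 6.22 m²; P = b + 2y√(1+z²) = 3.79 + 2×1.26×1.352 = 7.197 m.
Hydraulic radius R = A/P = 6.22/7.197 = 0.8642 m.
Manning's equation: Q = (1/n) A R^(2/3) S^(1/2) = (1/0.038) × 6.22 × 0.8642^(2/3) × 0.00037^(1/2) = 2.86 m³/s.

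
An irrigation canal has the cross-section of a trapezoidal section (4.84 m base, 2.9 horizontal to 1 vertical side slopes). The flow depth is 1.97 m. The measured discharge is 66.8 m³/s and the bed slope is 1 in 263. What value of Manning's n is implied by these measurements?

With bottom width b = 4.84 m and side slope z = 2.9: A = (b + zy)y = (4.84 + 2.9×1.97)×1.97 = 20.79 m²; P = b + 2y√(1+z²) = 4.84 + 2×1.97×3.068 = 16.93 m.
Hydraulic radius R = A/P = 20.79/16.93 = 1.228 m.
Rearranging Manning's equation: n = (1/Q) A R^(2/3) S^(1/2) = (1/66.8) × 20.79 × 1.228^(2/3) × √0.003802 = 0.022.

n = 0.022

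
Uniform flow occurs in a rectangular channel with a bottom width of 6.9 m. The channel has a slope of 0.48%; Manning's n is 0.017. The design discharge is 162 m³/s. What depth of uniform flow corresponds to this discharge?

Manning's equation rearranged: A R^(2/3) = nQ / (1·√S) = 0.017 × 162 / (√0.0048) = 39.75.
At y = 3.07 m: A R^(2/3) = 29.27 — too small.
At y = 3.86 m: A R^(2/3) = 39.73 — close enough.

y_n = 3.86 m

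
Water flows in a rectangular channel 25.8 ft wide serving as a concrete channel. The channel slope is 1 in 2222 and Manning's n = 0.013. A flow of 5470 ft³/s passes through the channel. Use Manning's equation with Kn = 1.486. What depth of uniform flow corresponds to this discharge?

Manning's equation rearranged: A R^(2/3) = nQ / (1.486·√S) = 0.013 × 5470 / (1.486 × √0.00045) = 2256.
Trying y = 25.3 ft: A R^(2/3) = 2728 — over.
Trying y = 17.5 ft: A R^(2/3) = 1719 — short.
Trying y = 21.7 ft: A R^(2/3) = 2256 — close enough.

y_n = 21.7 ft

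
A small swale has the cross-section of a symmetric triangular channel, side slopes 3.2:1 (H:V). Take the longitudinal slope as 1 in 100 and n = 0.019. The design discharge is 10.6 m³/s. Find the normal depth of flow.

y_n = 1.01 m

Manning's equation rearranged: A R^(2/3) = nQ / (1·√S) = 0.019 × 10.6 / (√0.01) = 2.014.
Try y = 1.26 m: A R^(2/3) = 3.619 — too large.
Try y = 0.805 m: A R^(2/3) = 1.096 — too small.
Try y = 1.01 m: A R^(2/3) = 2.007 — ≈ 2.014.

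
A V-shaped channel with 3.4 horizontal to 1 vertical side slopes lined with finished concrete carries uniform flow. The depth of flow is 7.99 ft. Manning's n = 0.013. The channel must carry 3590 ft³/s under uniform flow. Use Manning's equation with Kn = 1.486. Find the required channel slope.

For a triangular section with side slope z = 3.4: A = zy² = 3.4×7.99² = 217.1 ft²; P = 2y√(1+z²) = 2×7.99×3.544 = 56.63 ft.
Hydraulic radius R = A/P = 217.1/56.63 = 3.833 ft.
From Manning's equation, S = [nQ / (1.486 A R^(2/3))]² = [0.013 × 3590 / (1.486 × 217.1 × 3.833^(2/3))]² = 0.00349.

S = 0.00349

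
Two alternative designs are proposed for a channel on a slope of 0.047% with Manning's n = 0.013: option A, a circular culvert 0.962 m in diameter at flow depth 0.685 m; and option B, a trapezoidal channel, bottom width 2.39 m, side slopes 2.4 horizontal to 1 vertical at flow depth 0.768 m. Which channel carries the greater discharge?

channel B

Channel A: For a circular section of diameter D = 0.962 m at depth y = 0.685 m, the central angle is θ = 2 arccos(1 − 2y/D) = 4.018 rad. Then A = (D²/8)(θ − sin θ) = 0.5536 m² and P = Dθ/2 = 1.932 m. Hydraulic radius R = A/P = 0.5536/1.932 = 0.2865 m. Q_A = (1/0.013)·0.5536·0.2865^(2/3)·√0.00047 = 0.4012 m³/s.
Channel B: With bottom width b = 2.39 m and side slope z = 2.4: A = (b + zy)y = (2.39 + 2.4×0.768)×0.768 = 3.251 m²; P = b + 2y√(1+z²) = 2.39 + 2×0.768×2.6 = 6.384 m. Hydraulic radius R = A/P = 3.251/6.384 = 0.5093 m. Q_B = (1/0.013)·3.251·0.5093^(2/3)·√0.00047 = 3.458 m³/s.
Q_A = 0.4012 m³/s vs Q_B = 3.458 m³/s, so channel B carries more.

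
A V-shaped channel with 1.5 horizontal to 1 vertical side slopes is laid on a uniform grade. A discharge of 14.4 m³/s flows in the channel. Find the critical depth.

y_c = 1.8 m

At critical depth, Q² T / (g A³) = 1, i.e. A³/T = Q²/g = 14.4²/9.81 = 21.14.
Try y = 2.09 m: A³/T = 44.86 — too large.
Try y = 1.8 m: A³/T = 21.26 — close enough.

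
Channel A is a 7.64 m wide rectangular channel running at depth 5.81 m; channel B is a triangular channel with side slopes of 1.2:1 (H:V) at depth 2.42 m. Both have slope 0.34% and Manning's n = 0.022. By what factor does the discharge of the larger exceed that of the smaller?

Channel A: Flow area A = b·y = 7.64 × 5.81 = 44.39 m². Wetted perimeter P = b + 2y = 7.64 + 2×5.81 = 19.26 m. Hydraulic radius R = A/P = 44.39/19.26 = 2.305 m. Q_A = (1/0.022)·44.39·2.305^(2/3)·√0.0034 = 205.3 m³/s.
Channel B: For a triangular section with side slope z = 1.2: A = zy² = 1.2×2.42² = 7.028 m²; P = 2y√(1+z²) = 2×2.42×1.562 = 7.56 m. Hydraulic radius R = A/P = 7.028/7.56 = 0.9295 m. Q_B = (1/0.022)·7.028·0.9295^(2/3)·√0.0034 = 17.74 m³/s.
The larger discharge is 205.3 m³/s and the smaller is 17.74 m³/s; the ratio is 11.6.

11.6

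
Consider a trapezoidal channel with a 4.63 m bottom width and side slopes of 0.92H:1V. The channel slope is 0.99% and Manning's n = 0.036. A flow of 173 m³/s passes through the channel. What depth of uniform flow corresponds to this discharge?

Manning's equation rearranged: A R^(2/3) = nQ / (1·√S) = 0.036 × 173 / (√0.0099) = 62.59.
At y = 3.5 m: A R^(2/3) = 42.78 — low.
At y = 4.26 m: A R^(2/3) = 62.48 — close enough.

y_n = 4.26 m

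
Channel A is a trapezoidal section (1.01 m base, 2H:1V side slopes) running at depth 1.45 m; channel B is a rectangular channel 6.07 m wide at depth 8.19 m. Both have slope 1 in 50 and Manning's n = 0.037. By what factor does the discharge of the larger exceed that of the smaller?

Channel A: With bottom width b = 1.01 m and side slope z = 2: A = (b + zy)y = (1.01 + 2×1.45)×1.45 = 5.67 m²; P = b + 2y√(1+z²) = 1.01 + 2×1.45×2.236 = 7.495 m. Hydraulic radius R = A/P = 5.67/7.495 = 0.7565 m. Q_A = (1/0.037)·5.67·0.7565^(2/3)·√0.02 = 17.99 m³/s.
Channel B: Flow area A = b·y = 6.07 × 8.19 = 49.71 m². Wetted perimeter P = b + 2y = 6.07 + 2×8.19 = 22.45 m. Hydraulic radius R = A/P = 49.71/22.45 = 2.214 m. Q_B = (1/0.037)·49.71·2.214^(2/3)·√0.02 = 322.8 m³/s.
The larger discharge is 322.8 m³/s and the smaller is 17.99 m³/s; the ratio is 17.9.

17.9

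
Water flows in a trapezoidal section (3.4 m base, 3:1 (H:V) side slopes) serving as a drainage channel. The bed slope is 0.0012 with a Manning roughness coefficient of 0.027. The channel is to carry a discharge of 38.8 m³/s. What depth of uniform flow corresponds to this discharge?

y_n = 2.36 m

Manning's equation rearranged: A R^(2/3) = nQ / (1·√S) = 0.027 × 38.8 / (√0.0012) = 30.24.
At y = 1.68 m: A R^(2/3) = 14.28 — short.
At y = 3 m: A R^(2/3) = 52.21 — over.
At y = 2.36 m: A R^(2/3) = 30.2 — close enough.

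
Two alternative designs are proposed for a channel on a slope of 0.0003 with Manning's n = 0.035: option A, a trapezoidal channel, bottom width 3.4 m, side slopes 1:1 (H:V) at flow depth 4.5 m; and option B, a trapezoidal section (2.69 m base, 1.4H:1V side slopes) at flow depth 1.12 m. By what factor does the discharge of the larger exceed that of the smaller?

Channel A: With bottom width b = 3.4 m and side slope z = 1: A = (b + zy)y = (3.4 + 1×4.5)×4.5 = 35.55 m²; P = b + 2y√(1+z²) = 3.4 + 2×4.5×1.414 = 16.13 m. Hydraulic radius R = A/P = 35.55/16.13 = 2.204 m. Q_A = (1/0.035)·35.55·2.204^(2/3)·√0.0003 = 29.8 m³/s.
Channel B: With bottom width b = 2.69 m and side slope z = 1.4: A = (b + zy)y = (2.69 + 1.4×1.12)×1.12 = 4.769 m²; P = b + 2y√(1+z²) = 2.69 + 2×1.12×1.72 = 6.544 m. Hydraulic radius R = A/P = 4.769/6.544 = 0.7288 m. Q_B = (1/0.035)·4.769·0.7288^(2/3)·√0.0003 = 1.911 m³/s.
The larger discharge is 29.8 m³/s and the smaller is 1.911 m³/s; the ratio is 15.6.

15.6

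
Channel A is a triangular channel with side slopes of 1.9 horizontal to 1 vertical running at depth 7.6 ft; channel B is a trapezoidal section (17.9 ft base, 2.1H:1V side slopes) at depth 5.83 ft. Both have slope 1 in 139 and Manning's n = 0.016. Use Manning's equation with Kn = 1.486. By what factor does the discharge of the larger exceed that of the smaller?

Channel A: For a triangular section with side slope z = 1.9: A = zy² = 1.9×7.6² = 109.7 ft²; P = 2y√(1+z²) = 2×7.6×2.147 = 32.64 ft. Hydraulic radius R = A/P = 109.7/32.64 = 3.363 ft. Q_A = (1.486/0.016)·109.7·3.363^(2/3)·√0.007194 = 1940 ft³/s.
Channel B: With bottom width b = 17.9 ft and side slope z = 2.1: A = (b + zy)y = (17.9 + 2.1×5.83)×5.83 = 175.7 ft²; P = b + 2y√(1+z²) = 17.9 + 2×5.83×2.326 = 45.02 ft. Hydraulic radius R = A/P = 175.7/45.02 = 3.903 ft. Q_B = (1.486/0.016)·175.7·3.903^(2/3)·√0.007194 = 3432 ft³/s.
The larger discharge is 3432 ft³/s and the smaller is 1940 ft³/s; the ratio is 1.77.

1.77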